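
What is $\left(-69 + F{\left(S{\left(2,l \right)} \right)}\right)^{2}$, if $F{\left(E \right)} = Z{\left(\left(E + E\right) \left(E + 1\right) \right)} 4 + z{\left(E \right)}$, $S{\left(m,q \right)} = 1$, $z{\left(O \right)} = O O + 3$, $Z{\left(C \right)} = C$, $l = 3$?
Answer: $2401$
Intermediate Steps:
$z{\left(O \right)} = 3 + O^{2}$ ($z{\left(O \right)} = O^{2} + 3 = 3 + O^{2}$)
$F{\left(E \right)} = 3 + E^{2} + 8 E \left(1 + E\right)$ ($F{\left(E \right)} = \left(E + E\right) \left(E + 1\right) 4 + \left(3 + E^{2}\right) = 2 E \left(1 + E\right) 4 + \left(3 + E^{2}\right) = 8 E \left(1 + E\right) + \left(3 + E^{2}\right) = 3 + E^{2} + 8 E \left(1 + E\right)$)
$\left(-69 + F{\left(S{\left(2,l \right)} \right)}\right)^{2} = \left(-69 + \left(3 + 8 \cdot 1 + 9 \cdot 1^{2}\right)\right)^{2} = \left(-69 + \left(3 + 8 + 9 \cdot 1\right)\right)^{2} = \left(-69 + \left(3 + 8 + 9\right)\right)^{2} = \left(-69 + 20\right)^{2} = \left(-49\right)^{2} = 2401$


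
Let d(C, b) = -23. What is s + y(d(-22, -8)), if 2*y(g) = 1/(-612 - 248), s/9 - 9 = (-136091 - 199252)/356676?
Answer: 3708386167/51123560 ≈ 72.538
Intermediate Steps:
s = 8624223/118892 (s = 81 + 9*((-136091 - 199252)/356676) = 81 + 9*(-335343*1/356676) = 81 + 9*(-111781/118892) = 81 - 1006029/118892 = 8624223/118892 ≈ 72.538)
y(g) = -1/1720 (y(g) = 1/(2*(-612 - 248)) = (½)/(-860) = (½)*(-1/860) = -1/1720)
s + y(d(-22, -8)) = 8624223/118892 - 1/1720 = 3708386167/51123560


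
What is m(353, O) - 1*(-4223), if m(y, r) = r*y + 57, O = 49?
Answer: 21577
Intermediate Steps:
m(y, r) = 57 + r*y
m(353, O) - 1*(-4223) = (57 + 49*353) - 1*(-4223) = (57 + 17297) + 4223 = 17354 + 4223 = 21577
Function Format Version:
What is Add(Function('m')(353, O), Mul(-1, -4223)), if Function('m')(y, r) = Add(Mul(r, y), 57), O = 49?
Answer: 21577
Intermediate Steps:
Function('m')(y, r) = Add(57, Mul(r, y))
Add(Function('m')(353, O), Mul(-1, -4223)) = Add(Add(57, Mul(49, 353)), Mul(-1, -4223)) = Add(Add(57, 17297), 4223) = Add(17354, 4223) = 21577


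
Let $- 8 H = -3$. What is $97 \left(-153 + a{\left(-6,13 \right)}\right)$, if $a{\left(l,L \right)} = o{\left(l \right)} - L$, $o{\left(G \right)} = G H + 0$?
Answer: $- \frac{65281}{4} \approx -16320.0$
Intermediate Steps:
$H = \frac{3}{8}$ ($H = \left(- \frac{1}{8}\right) \left(-3\right) = \frac{3}{8} \approx 0.375$)
$o{\left(G \right)} = \frac{3 G}{8}$ ($o{\left(G \right)} = G \frac{3}{8} + 0 = \frac{3 G}{8} + 0 = \frac{3 G}{8}$)
$a{\left(l,L \right)} = - L + \frac{3 l}{8}$ ($a{\left(l,L \right)} = \frac{3 l}{8} - L = - L + \frac{3 l}{8}$)
$97 \left(-153 + a{\left(-6,13 \right)}\right) = 97 \left(-153 + \left(\left(-1\right) 13 + \frac{3}{8} \left(-6\right)\right)\right) = 97 \left(-153 - \frac{61}{4}\right) = 97 \left(- \frac{673}{4}\right) = - \frac{65281}{4}$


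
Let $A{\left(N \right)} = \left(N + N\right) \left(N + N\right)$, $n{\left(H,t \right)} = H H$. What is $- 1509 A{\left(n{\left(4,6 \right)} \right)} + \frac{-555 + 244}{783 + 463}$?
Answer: $- \frac{1925339447}{1246} \approx -1.5452 \cdot 10^{6}$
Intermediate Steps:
$n{\left(H,t \right)} = H^{2}$
$A{\left(N \right)} = 4 N^{2}$ ($A{\left(N \right)} = 2 N 2 N = 4 N^{2}$)
$- 1509 A{\left(n{\left(4,6 \right)} \right)} + \frac{-555 + 244}{783 + 463} = - 1509 \cdot 4 \left(4^{2}\right)^{2} + \frac{-555 + 244}{783 + 463} = - 1509 \cdot 4 \cdot 16^{2} - \frac{311}{1246} = - 1509 \cdot 4 \cdot 256 - \frac{311}{1246} = \left(-1509\right) 1024 - \frac{311}{1246} = -1545216 - \frac{311}{1246} = - \frac{1925339447}{1246}$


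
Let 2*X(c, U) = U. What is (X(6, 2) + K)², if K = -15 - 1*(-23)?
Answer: 81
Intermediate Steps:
X(c, U) = U/2
K = 8 (K = -15 + 23 = 8)
(X(6, 2) + K)² = ((½)*2 + 8)² = (1 + 8)² = 9² = 81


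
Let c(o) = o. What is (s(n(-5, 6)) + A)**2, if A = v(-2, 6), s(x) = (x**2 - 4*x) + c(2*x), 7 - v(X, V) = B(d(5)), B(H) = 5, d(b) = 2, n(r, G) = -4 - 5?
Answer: 10201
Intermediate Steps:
n(r, G) = -9
v(X, V) = 2 (v(X, V) = 7 - 1*5 = 7 - 5 = 2)
s(x) = x**2 - 2*x (s(x) = (x**2 - 4*x) + 2*x = x**2 - 2*x)
A = 2
(s(n(-5, 6)) + A)**2 = (-9*(-2 - 9) + 2)**2 = (-9*(-11) + 2)**2 = (99 + 2)**2 = 101**2 = 10201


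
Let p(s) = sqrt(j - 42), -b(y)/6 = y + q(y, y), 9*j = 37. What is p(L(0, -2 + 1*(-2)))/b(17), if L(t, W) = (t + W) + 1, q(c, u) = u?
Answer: -I*sqrt(341)/612 ≈ -0.030174*I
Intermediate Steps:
j = 37/9 (j = (1/9)*37 = 37/9 ≈ 4.1111)
L(t, W) = 1 + W + t (L(t, W) = (W + t) + 1 = 1 + W + t)
b(y) = -12*y (b(y) = -6*(y + y) = -12*y)
p(s) = I*sqrt(341)/3 (p(s) = sqrt(37/9 - 42) = sqrt(-341/9) = I*sqrt(341)/3)
p(L(0, -2 + 1*(-2)))/b(17) = (I*sqrt(341)/3)/((-12*17)) = (I*sqrt(341)/3)/(-204) = (I*sqrt(341)/3)*(-1/204) = -I*sqrt(341)/612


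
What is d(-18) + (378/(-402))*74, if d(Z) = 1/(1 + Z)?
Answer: -79321/1139 ≈ -69.641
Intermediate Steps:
d(-18) + (378/(-402))*74 = 1/(1 - 18) + (378/(-402))*74 = 1/(-17) + (378*(-1/402))*74 = -1/17 - 63/67*74 = -1/17 - 4662/67 = -79321/1139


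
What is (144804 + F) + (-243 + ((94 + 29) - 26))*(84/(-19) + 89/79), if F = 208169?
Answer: 530534443/1501 ≈ 3.5345e+5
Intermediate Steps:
(144804 + F) + (-243 + ((94 + 29) - 26))*(84/(-19) + 89/79) = (144804 + 208169) + (-243 + ((94 + 29) - 26))*(84/(-19) + 89/79) = 352973 + (-243 + (123 - 26))*(84*(-1/19) + 89*(1/79)) = 352973 + (-243 + 97)*(-84/19 + 89/79) = 352973 - 146*(-4945/1501) = 352973 + 721970/1501 = 530534443/1501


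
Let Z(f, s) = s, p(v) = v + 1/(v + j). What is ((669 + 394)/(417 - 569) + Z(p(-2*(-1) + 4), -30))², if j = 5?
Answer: 31618129/23104 ≈ 1368.5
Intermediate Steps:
p(v) = v + 1/(5 + v) (p(v) = v + 1/(v + 5) = v + 1/(5 + v))
((669 + 394)/(417 - 569) + Z(p(-2*(-1) + 4), -30))² = ((669 + 394)/(417 - 569) - 30)² = (1063/(-152) - 30)² = (1063*(-1/152) - 30)² = (-1063/152 - 30)² = (-5623/152)² = 31618129/23104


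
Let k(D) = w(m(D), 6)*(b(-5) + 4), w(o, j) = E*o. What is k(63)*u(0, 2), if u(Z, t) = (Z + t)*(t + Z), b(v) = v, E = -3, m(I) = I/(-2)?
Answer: -378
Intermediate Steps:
m(I) = -I/2 (m(I) = I*(-1/2) = -I/2)
w(o, j) = -3*o
u(Z, t) = (Z + t)**2 (u(Z, t) = (Z + t)*(Z + t) = (Z + t)**2)
k(D) = -3*D/2 (k(D) = (-(-3)*D/2)*(-5 + 4) = (3*D/2)*(-1) = -3*D/2)
k(63)*u(0, 2) = (-3/2*63)*(0 + 2)**2 = -189/2*2**2 = -189/2*4 = -378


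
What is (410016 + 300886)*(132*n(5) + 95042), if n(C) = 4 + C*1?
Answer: 68410099460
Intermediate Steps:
n(C) = 4 + C
(410016 + 300886)*(132*n(5) + 95042) = (410016 + 300886)*(132*(4 + 5) + 95042) = 710902*(132*9 + 95042) = 710902*(1188 + 95042) = 710902*96230 = 68410099460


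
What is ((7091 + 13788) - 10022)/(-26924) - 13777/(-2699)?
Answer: 341628905/72667876 ≈ 4.7012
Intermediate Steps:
((7091 + 13788) - 10022)/(-26924) - 13777/(-2699) = (20879 - 10022)*(-1/26924) - 13777*(-1/2699) = 10857*(-1/26924) + 13777/2699 = -10857/26924 + 13777/2699 = 341628905/72667876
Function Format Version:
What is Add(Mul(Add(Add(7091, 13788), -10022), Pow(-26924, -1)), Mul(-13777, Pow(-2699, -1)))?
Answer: Rational(341628905, 72667876) ≈ 4.7012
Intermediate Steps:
Add(Mul(Add(Add(7091, 13788), -10022), Pow(-26924, -1)), Mul(-13777, Pow(-2699, -1))) = Add(Mul(Add(20879, -10022), Rational(-1, 26924)), Mul(-13777, Rational(-1, 2699))) = Add(Mul(10857, Rational(-1, 26924)), Rational(13777, 2699)) = Add(Rational(-10857, 26924), Rational(13777, 2699)) = Rational(341628905, 72667876)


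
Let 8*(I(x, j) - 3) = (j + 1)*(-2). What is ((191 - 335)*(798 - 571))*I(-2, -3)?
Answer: -114408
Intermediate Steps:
I(x, j) = 11/4 - j/4 (I(x, j) = 3 + ((j + 1)*(-2))/8 = 3 + ((1 + j)*(-2))/8 = 3 + (-2 - 2*j)/8 = 3 + (-¼ - j/4) = 11/4 - j/4)
((191 - 335)*(798 - 571))*I(-2, -3) = ((191 - 335)*(798 - 571))*(11/4 - ¼*(-3)) = (-144*227)*(11/4 + ¾) = -32688*7/2 = -114408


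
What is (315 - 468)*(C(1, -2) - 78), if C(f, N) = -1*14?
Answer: 14076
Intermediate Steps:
C(f, N) = -14
(315 - 468)*(C(1, -2) - 78) = (315 - 468)*(-14 - 78) = -153*(-92) = 14076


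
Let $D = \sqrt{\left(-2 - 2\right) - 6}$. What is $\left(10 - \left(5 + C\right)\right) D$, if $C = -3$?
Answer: $8 i \sqrt{10} \approx 25.298 i$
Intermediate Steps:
$D = i \sqrt{10}$ ($D = \sqrt{-4 - 6} = \sqrt{-10} = i \sqrt{10} \approx 3.1623 i$)
$\left(10 - \left(5 + C\right)\right) D = \left(10 - 2\right) i \sqrt{10} = 8 i \sqrt{10}$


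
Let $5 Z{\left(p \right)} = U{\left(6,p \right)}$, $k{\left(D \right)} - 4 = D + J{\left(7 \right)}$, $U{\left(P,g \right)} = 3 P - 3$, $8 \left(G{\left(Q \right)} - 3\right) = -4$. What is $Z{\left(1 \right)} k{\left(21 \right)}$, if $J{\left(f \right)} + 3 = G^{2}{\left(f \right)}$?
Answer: $\frac{339}{4} \approx 84.75$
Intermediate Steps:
$G{\left(Q \right)} = \frac{5}{2}$ ($G{\left(Q \right)} = 3 + \frac{1}{8} \left(-4\right) = 3 - \frac{1}{2} = \frac{5}{2}$)
$U{\left(P,g \right)} = -3 + 3 P$
$J{\left(f \right)} = \frac{13}{4}$ ($J{\left(f \right)} = -3 + \left(\frac{5}{2}\right)^{2} = -3 + \frac{25}{4} = \frac{13}{4}$)
$k{\left(D \right)} = \frac{29}{4} + D$ ($k{\left(D \right)} = 4 + \left(D + \frac{13}{4}\right) = 4 + \left(\frac{13}{4} + D\right) = \frac{29}{4} + D$)
$Z{\left(p \right)} = 3$ ($Z{\left(p \right)} = \frac{-3 + 3 \cdot 6}{5} = \frac{-3 + 18}{5} = \frac{1}{5} \cdot 15 = 3$)
$Z{\left(1 \right)} k{\left(21 \right)} = 3 \left(\frac{29}{4} + 21\right) = 3 \cdot \frac{113}{4} = \frac{339}{4}$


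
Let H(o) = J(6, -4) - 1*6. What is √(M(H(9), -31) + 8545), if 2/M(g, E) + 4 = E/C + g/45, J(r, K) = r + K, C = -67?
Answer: √1214413915/377 ≈ 92.436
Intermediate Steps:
J(r, K) = K + r
H(o) = -4 (H(o) = (-4 + 6) - 1*6 = 2 - 6 = -4)
M(g, E) = 2/(-4 - E/67 + g/45) (M(g, E) = 2/(-4 + (E/(-67) + g/45)) = 2/(-4 + (E*(-1/67) + g*(1/45))) = 2/(-4 + (-E/67 + g/45)) = 2/(-4 - E/67 + g/45))
√(M(H(9), -31) + 8545) = √(6030/(-12060 - 45*(-31) + 67*(-4)) + 8545) = √(6030/(-12060 + 1395 - 268) + 8545) = √(6030/(-10933) + 8545) = √(6030*(-1/10933) + 8545) = √(-6030/10933 + 8545) = √(93416455/10933) = √1214413915/377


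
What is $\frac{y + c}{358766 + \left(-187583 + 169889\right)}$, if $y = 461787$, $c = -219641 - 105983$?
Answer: $\frac{136163}{341072} \approx 0.39922$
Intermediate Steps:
$c = -325624$ ($c = -219641 - 105983 = -325624$)
$\frac{y + c}{358766 + \left(-187583 + 169889\right)} = \frac{461787 - 325624}{358766 + \left(-187583 + 169889\right)} = \frac{136163}{358766 - 17694} = \frac{136163}{341072}$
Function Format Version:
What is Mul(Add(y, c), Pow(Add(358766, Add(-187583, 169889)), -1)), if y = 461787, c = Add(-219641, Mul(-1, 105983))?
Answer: Rational(136163, 341072) ≈ 0.39922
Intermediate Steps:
c = -325624 (c = Add(-219641, -105983) = -325624)
Mul(Add(y, c), Pow(Add(358766, Add(-187583, 169889)), -1)) = Mul(Add(461787, -325624), Pow(Add(358766, Add(-187583, 169889)), -1)) = Mul(136163, Pow(Add(358766, -17694), -1)) = Mul(136163, Pow(341072, -1)) = Mul(136163, Rational(1, 341072)) = Rational(136163, 341072)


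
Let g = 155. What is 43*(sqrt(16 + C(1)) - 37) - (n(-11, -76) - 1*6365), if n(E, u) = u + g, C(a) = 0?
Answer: 4867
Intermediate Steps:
n(E, u) = 155 + u (n(E, u) = u + 155 = 155 + u)
43*(sqrt(16 + C(1)) - 37) - (n(-11, -76) - 1*6365) = 43*(sqrt(16 + 0) - 37) - ((155 - 76) - 1*6365) = 43*(sqrt(16) - 37) - (79 - 6365) = 43*(4 - 37) - 1*(-6286) = 43*(-33) + 6286 = -1419 + 6286 = 4867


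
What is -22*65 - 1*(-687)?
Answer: -743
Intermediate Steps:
-22*65 - 1*(-687) = -1430 + 687 = -743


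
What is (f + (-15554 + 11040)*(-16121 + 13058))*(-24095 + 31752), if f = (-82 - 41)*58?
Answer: 105813981936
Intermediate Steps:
f = -7134 (f = -123*58 = -7134)
(f + (-15554 + 11040)*(-16121 + 13058))*(-24095 + 31752) = (-7134 + (-15554 + 11040)*(-16121 + 13058))*(-24095 + 31752) = (-7134 - 4514*(-3063))*7657 = (-7134 + 13826382)*7657 = 13819248*7657 = 105813981936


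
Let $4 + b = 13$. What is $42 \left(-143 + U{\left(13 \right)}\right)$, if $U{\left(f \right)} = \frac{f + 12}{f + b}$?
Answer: $- \frac{65541}{11} \approx -5958.3$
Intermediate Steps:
$b = 9$ ($b = -4 + 13 = 9$)
$U{\left(f \right)} = \frac{12 + f}{9 + f}$ ($U{\left(f \right)} = \frac{f + 12}{f + 9} = \frac{12 + f}{9 + f}$)
$42 \left(-143 + U{\left(13 \right)}\right) = 42 \left(-143 + \frac{12 + 13}{9 + 13}\right) = 42 \left(-143 + \frac{1}{22} \cdot 25\right) = 42 \left(-143 + \frac{25}{22}\right) = 42 \left(- \frac{3121}{22}\right) = - \frac{65541}{11}$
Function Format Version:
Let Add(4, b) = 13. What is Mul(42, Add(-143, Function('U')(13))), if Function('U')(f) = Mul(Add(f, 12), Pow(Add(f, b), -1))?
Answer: Rational(-65541, 11) ≈ -5958.3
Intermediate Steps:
b = 9 (b = Add(-4, 13) = 9)
Function('U')(f) = Mul(Pow(Add(9, f), -1), Add(12, f)) (Function('U')(f) = Mul(Add(f, 12), Pow(Add(f, 9), -1)) = Mul(Add(12, f), Pow(Add(9, f), -1)) = Mul(Pow(Add(9, f), -1), Add(12, f)))
Mul(42, Add(-143, Function('U')(13))) = Mul(42, Add(-143, Mul(Pow(Add(9, 13), -1), Add(12, 13)))) = Mul(42, Add(-143, Mul(Pow(22, -1), 25))) = Mul(42, Add(-143, Mul(Rational(1, 22), 25))) = Mul(42, Add(-143, Rational(25, 22))) = Mul(42, Rational(-3121, 22)) = Rational(-65541, 11)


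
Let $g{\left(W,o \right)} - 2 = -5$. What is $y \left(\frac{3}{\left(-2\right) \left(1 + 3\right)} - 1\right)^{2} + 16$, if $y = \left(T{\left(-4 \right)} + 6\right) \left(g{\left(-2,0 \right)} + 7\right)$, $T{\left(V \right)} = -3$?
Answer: $\frac{619}{16} \approx 38.688$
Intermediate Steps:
$g{\left(W,o \right)} = -3$ ($g{\left(W,o \right)} = 2 - 5 = -3$)
$y = 12$ ($y = \left(-3 + 6\right) \left(-3 + 7\right) = 3 \cdot 4 = 12$)
$y \left(\frac{3}{\left(-2\right) \left(1 + 3\right)} - 1\right)^{2} + 16 = 12 \left(\frac{3}{\left(-2\right) \left(1 + 3\right)} - 1\right)^{2} + 16 = 12 \left(\frac{3}{\left(-2\right) 4} - 1\right)^{2} + 16 = 12 \left(\frac{3}{-8} - 1\right)^{2} + 16 = 12 \left(3 \left(- \frac{1}{8}\right) - 1\right)^{2} + 16 = 12 \left(- \frac{3}{8} - 1\right)^{2} + 16 = 12 \left(- \frac{11}{8}\right)^{2} + 16 = 12 \cdot \frac{121}{64} + 16 = \frac{363}{16} + 16 = \frac{619}{16}$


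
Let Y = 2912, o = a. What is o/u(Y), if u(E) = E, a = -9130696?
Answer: -1141337/364 ≈ -3135.5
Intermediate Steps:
o = -9130696
o/u(Y) = -9130696/2912 = -9130696*1/2912 = -1141337/364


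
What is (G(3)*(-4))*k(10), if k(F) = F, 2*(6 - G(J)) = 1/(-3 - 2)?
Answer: -244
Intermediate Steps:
G(J) = 61/10 (G(J) = 6 - 1/(2*(-3 - 2)) = 6 - 1/2/(-5) = 6 - 1/2*(-1/5) = 6 + 1/10 = 61/10)
(G(3)*(-4))*k(10) = ((61/10)*(-4))*10 = -122/5*10 = -244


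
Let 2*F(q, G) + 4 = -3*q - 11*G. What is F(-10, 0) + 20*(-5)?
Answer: -87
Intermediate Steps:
F(q, G) = -2 - 11*G/2 - 3*q/2 (F(q, G) = -2 + (-3*q - 11*G)/2 = -2 + (-11*G - 3*q)/2 = -2 + (-11*G/2 - 3*q/2) = -2 - 11*G/2 - 3*q/2)
F(-10, 0) + 20*(-5) = (-2 - 11/2*0 - 3/2*(-10)) + 20*(-5) = (-2 + 0 + 15) - 100 = 13 - 100 = -87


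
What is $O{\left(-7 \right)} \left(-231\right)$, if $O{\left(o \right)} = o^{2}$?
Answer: $-11319$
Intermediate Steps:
$O{\left(-7 \right)} \left(-231\right) = \left(-7\right)^{2} \left(-231\right) = 49 \left(-231\right) = -11319$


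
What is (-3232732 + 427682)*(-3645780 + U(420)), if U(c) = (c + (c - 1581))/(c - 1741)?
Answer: 13509330166126950/1321 ≈ 1.0227e+13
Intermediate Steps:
U(c) = (-1581 + 2*c)/(-1741 + c) (U(c) = (c + (-1581 + c))/(-1741 + c) = (-1581 + 2*c)/(-1741 + c))
(-3232732 + 427682)*(-3645780 + U(420)) = (-3232732 + 427682)*(-3645780 + (-1581 + 2*420)/(-1741 + 420)) = -2805050*(-3645780 + (-1581 + 840)/(-1321)) = -2805050*(-3645780 - 1/1321*(-741)) = -2805050*(-3645780 + 741/1321) = -2805050*(-4816074639/1321) = 13509330166126950/1321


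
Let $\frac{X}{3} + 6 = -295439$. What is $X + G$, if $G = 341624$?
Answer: $-544711$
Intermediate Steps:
$X = -886335$ ($X = -18 + 3 \left(-295439\right) = -18 - 886317 = -886335$)
$X + G = -886335 + 341624 = -544711$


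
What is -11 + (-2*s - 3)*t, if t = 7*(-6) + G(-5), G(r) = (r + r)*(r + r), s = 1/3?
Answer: -671/3 ≈ -223.67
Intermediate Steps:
s = 1/3 ≈ 0.33333
G(r) = 4*r**2 (G(r) = (2*r)*(2*r) = 4*r**2)
t = 58 (t = 7*(-6) + 4*(-5)**2 = -42 + 4*25 = -42 + 100 = 58)
-11 + (-2*s - 3)*t = -11 + (-2*1/3 - 3)*58 = -11 + (-2/3 - 3)*58 = -11 - 11/3*58 = -11 - 638/3 = -671/3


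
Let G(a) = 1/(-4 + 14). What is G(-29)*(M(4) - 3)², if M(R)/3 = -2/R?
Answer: 81/40 ≈ 2.0250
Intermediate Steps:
G(a) = ⅒ (G(a) = 1/10 = ⅒)
M(R) = -6/R (M(R) = 3*(-2/R) = -6/R)
G(-29)*(M(4) - 3)² = (-6/4 - 3)²/10 = (-6*¼ - 3)²/10 = (-3/2 - 3)²/10 = (-9/2)²/10 = (⅒)*(81/4) = 81/40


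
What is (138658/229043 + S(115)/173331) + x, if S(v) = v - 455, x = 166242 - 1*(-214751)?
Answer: 15125542154862547/39700252233 ≈ 3.8099e+5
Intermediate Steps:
x = 380993 (x = 166242 + 214751 = 380993)
S(v) = -455 + v
(138658/229043 + S(115)/173331) + x = (138658/229043 + (-455 + 115)/173331) + 380993 = (138658*(1/229043) - 340*1/173331) + 380993 = (138658/229043 - 340/173331) + 380993 = 23955855178/39700252233 + 380993 = 15125542154862547/39700252233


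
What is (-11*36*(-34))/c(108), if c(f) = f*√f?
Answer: 187*√3/27 ≈ 11.996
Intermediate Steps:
c(f) = f^(3/2)
(-11*36*(-34))/c(108) = (-11*36*(-34))/(108^(3/2)) = (-396*(-34))/((648*√3)) = 13464*(√3/1944) = 187*√3/27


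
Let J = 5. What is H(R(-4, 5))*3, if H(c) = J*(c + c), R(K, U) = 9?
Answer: 270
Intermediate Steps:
H(c) = 10*c (H(c) = 5*(c + c) = 5*(2*c) = 10*c)
H(R(-4, 5))*3 = (10*9)*3 = 90*3 = 270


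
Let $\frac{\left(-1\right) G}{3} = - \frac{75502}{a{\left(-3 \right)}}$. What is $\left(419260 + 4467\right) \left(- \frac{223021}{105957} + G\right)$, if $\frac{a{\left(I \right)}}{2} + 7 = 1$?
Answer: $- \frac{1695089672527523}{211914} \approx -7.9989 \cdot 10^{9}$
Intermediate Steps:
$a{\left(I \right)} = -12$ ($a{\left(I \right)} = -14 + 2 \cdot 1 = -14 + 2 = -12$)
$G = - \frac{37751}{2}$ ($G = - 3 \left(- \frac{75502}{-12}\right) = - 3 \left(\left(-75502\right) \left(- \frac{1}{12}\right)\right) = \left(-3\right) \frac{37751}{6} = - \frac{37751}{2} \approx -18876.0$)
$\left(419260 + 4467\right) \left(- \frac{223021}{105957} + G\right) = \left(419260 + 4467\right) \left(- \frac{223021}{105957} - \frac{37751}{2}\right) = 423727 \left(\left(-223021\right) \frac{1}{105957} - \frac{37751}{2}\right) = 423727 \left(- \frac{223021}{105957} - \frac{37751}{2}\right) = 423727 \left(- \frac{4000428749}{211914}\right) = - \frac{1695089672527523}{211914}$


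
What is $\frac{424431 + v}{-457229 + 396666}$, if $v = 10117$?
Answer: $- \frac{434548}{60563} \approx -7.1751$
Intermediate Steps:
$\frac{424431 + v}{-457229 + 396666} = \frac{424431 + 10117}{-457229 + 396666} = \frac{434548}{-60563} = 434548 \left(- \frac{1}{60563}\right) = - \frac{434548}{60563}$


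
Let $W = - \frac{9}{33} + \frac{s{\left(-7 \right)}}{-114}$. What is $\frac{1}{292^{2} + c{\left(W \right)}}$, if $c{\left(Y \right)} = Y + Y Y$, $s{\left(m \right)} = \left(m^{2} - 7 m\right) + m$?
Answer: $\frac{1572516}{134079123751} \approx 1.1728 \cdot 10^{-5}$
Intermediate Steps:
$s{\left(m \right)} = m^{2} - 6 m$
$W = - \frac{1343}{1254}$ ($W = - \frac{9}{33} + \frac{\left(-7\right) \left(-6 - 7\right)}{-114} = \left(-9\right) \frac{1}{33} + \left(-7\right) \left(-13\right) \left(- \frac{1}{114}\right) = - \frac{3}{11} + 91 \left(- \frac{1}{114}\right) = - \frac{3}{11} - \frac{91}{114} = - \frac{1343}{1254} \approx -1.071$)
$c{\left(Y \right)} = Y + Y^{2}$
$\frac{1}{292^{2} + c{\left(W \right)}} = \frac{1}{292^{2} - \frac{1343 \left(1 - \frac{1343}{1254}\right)}{1254}} = \frac{1}{85264 - - \frac{119527}{1572516}} = \frac{1}{85264 + \frac{119527}{1572516}} = \frac{1}{\frac{134079123751}{1572516}} = \frac{1572516}{134079123751}$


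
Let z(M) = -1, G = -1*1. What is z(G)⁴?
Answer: 1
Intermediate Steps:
G = -1
z(G)⁴ = (-1)⁴ = 1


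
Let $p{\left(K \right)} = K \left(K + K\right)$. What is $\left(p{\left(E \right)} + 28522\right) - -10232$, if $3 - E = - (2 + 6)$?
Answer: $38996$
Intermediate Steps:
$E = 11$ ($E = 3 - - (2 + 6) = 3 - \left(-1\right) 8 = 3 - -8 = 3 + 8 = 11$)
$p{\left(K \right)} = 2 K^{2}$ ($p{\left(K \right)} = K 2 K = 2 K^{2}$)
$\left(p{\left(E \right)} + 28522\right) - -10232 = \left(2 \cdot 11^{2} + 28522\right) - -10232 = \left(2 \cdot 121 + 28522\right) + 10232 = \left(242 + 28522\right) + 10232 = 28764 + 10232 = 38996$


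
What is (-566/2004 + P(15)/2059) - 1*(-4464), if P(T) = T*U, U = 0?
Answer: 4472645/1002 ≈ 4463.7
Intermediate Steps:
P(T) = 0 (P(T) = T*0 = 0)
(-566/2004 + P(15)/2059) - 1*(-4464) = (-566/2004 + 0/2059) - 1*(-4464) = (-566*1/2004 + 0*(1/2059)) + 4464 = (-283/1002 + 0) + 4464 = -283/1002 + 4464 = 4472645/1002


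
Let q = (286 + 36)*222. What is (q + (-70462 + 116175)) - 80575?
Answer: 36622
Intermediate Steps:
q = 71484 (q = 322*222 = 71484)
(q + (-70462 + 116175)) - 80575 = (71484 + (-70462 + 116175)) - 80575 = (71484 + 45713) - 80575 = 117197 - 80575 = 36622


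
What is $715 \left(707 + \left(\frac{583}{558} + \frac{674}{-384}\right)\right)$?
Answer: $\frac{9017227505}{17856} \approx 5.05 \cdot 10^{5}$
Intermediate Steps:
$715 \left(707 + \left(\frac{583}{558} + \frac{674}{-384}\right)\right) = 715 \left(707 + \left(583 \cdot \frac{1}{558} + 674 \left(- \frac{1}{384}\right)\right)\right) = 715 \left(707 + \left(\frac{583}{558} - \frac{337}{192}\right)\right) = 715 \left(707 - \frac{12685}{17856}\right) = 715 \cdot \frac{12611507}{17856} = \frac{9017227505}{17856}$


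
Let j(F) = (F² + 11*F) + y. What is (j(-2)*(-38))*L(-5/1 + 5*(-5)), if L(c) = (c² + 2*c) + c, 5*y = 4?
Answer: 529416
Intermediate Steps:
y = ⅘ (y = (⅕)*4 = ⅘ ≈ 0.80000)
L(c) = c² + 3*c
j(F) = ⅘ + F² + 11*F (j(F) = (F² + 11*F) + ⅘ = ⅘ + F² + 11*F)
(j(-2)*(-38))*L(-5/1 + 5*(-5)) = ((⅘ + (-2)² + 11*(-2))*(-38))*((-5/1 + 5*(-5))*(3 + (-5/1 + 5*(-5)))) = ((⅘ + 4 - 22)*(-38))*((-5*1 - 25)*(3 + (-5*1 - 25))) = (-86/5*(-38))*((-5 - 25)*(3 + (-5 - 25))) = 3268*(-30*(3 - 30))/5 = 3268*(-30*(-27))/5 = (3268/5)*810 = 529416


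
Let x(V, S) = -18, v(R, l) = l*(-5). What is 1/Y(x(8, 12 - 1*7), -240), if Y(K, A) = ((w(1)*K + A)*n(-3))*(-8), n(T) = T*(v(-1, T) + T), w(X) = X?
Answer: -1/74304 ≈ -1.3458e-5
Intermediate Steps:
v(R, l) = -5*l
n(T) = -4*T² (n(T) = T*(-5*T + T) = T*(-4*T) = -4*T²)
Y(K, A) = 288*A + 288*K (Y(K, A) = ((1*K + A)*(-4*(-3)²))*(-8) = ((K + A)*(-4*9))*(-8) = ((A + K)*(-36))*(-8) = (-36*A - 36*K)*(-8) = 288*A + 288*K)
1/Y(x(8, 12 - 1*7), -240) = 1/(288*(-240) + 288*(-18)) = 1/(-69120 - 5184) = 1/(-74304) = -1/74304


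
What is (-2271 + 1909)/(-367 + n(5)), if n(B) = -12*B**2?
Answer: 362/667 ≈ 0.54273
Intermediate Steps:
(-2271 + 1909)/(-367 + n(5)) = (-2271 + 1909)/(-367 - 12*5**2) = -362/(-367 - 12*25) = -362/(-367 - 300) = -362/(-667) = -362*(-1/667) = 362/667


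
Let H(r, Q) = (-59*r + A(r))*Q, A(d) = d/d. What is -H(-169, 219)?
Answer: -2183868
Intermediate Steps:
A(d) = 1
H(r, Q) = Q*(1 - 59*r) (H(r, Q) = (-59*r + 1)*Q = (1 - 59*r)*Q = Q*(1 - 59*r))
-H(-169, 219) = -219*(1 - 59*(-169)) = -219*(1 + 9971) = -219*9972 = -1*2183868 = -2183868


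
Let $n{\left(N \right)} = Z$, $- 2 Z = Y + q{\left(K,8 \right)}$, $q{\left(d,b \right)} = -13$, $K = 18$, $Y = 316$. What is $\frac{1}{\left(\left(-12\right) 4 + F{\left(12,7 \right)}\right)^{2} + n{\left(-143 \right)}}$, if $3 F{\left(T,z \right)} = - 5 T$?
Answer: $\frac{2}{8945} \approx 0.00022359$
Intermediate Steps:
$F{\left(T,z \right)} = - \frac{5 T}{3}$ ($F{\left(T,z \right)} = \frac{\left(-5\right) T}{3} = - \frac{5 T}{3}$)
$Z = - \frac{303}{2}$ ($Z = - \frac{316 - 13}{2} = \left(- \frac{1}{2}\right) 303 = - \frac{303}{2} \approx -151.5$)
$n{\left(N \right)} = - \frac{303}{2}$
$\frac{1}{\left(\left(-12\right) 4 + F{\left(12,7 \right)}\right)^{2} + n{\left(-143 \right)}} = \frac{1}{\left(\left(-12\right) 4 - 20\right)^{2} - \frac{303}{2}} = \frac{1}{\left(-48 - 20\right)^{2} - \frac{303}{2}} = \frac{1}{\left(-68\right)^{2} - \frac{303}{2}} = \frac{1}{4624 - \frac{303}{2}} = \frac{1}{\frac{8945}{2}} = \frac{2}{8945}$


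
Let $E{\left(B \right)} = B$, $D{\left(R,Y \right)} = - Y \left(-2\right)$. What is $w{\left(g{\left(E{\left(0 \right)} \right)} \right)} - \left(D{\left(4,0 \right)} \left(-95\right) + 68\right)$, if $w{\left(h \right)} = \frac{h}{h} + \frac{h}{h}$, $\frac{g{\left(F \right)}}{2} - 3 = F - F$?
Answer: $-66$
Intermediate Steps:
$D{\left(R,Y \right)} = 2 Y$
$g{\left(F \right)} = 6$ ($g{\left(F \right)} = 6 + 2 \left(F - F\right) = 6 + 2 \cdot 0 = 6 + 0 = 6$)
$w{\left(h \right)} = 2$ ($w{\left(h \right)} = 1 + 1 = 2$)
$w{\left(g{\left(E{\left(0 \right)} \right)} \right)} - \left(D{\left(4,0 \right)} \left(-95\right) + 68\right) = 2 - \left(2 \cdot 0 \left(-95\right) + 68\right) = 2 - \left(0 \left(-95\right) + 68\right) = 2 - \left(0 + 68\right) = 2 - 68 = -66$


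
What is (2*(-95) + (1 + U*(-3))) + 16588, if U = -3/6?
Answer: 32801/2 ≈ 16401.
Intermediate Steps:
U = -½ (U = -3*⅙ = -½ ≈ -0.50000)
(2*(-95) + (1 + U*(-3))) + 16588 = (2*(-95) + (1 - ½*(-3))) + 16588 = (-190 + (1 + 3/2)) + 16588 = (-190 + 5/2) + 16588 = -375/2 + 16588 = 32801/2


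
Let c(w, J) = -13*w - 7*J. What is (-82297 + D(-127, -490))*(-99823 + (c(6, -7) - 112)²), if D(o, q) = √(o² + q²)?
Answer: 6578986774 - 79942*√256229 ≈ 6.5385e+9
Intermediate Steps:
(-82297 + D(-127, -490))*(-99823 + (c(6, -7) - 112)²) = (-82297 + √((-127)² + (-490)²))*(-99823 + ((-13*6 - 7*(-7)) - 112)²) = (-82297 + √(16129 + 240100))*(-99823 + ((-78 + 49) - 112)²) = (-82297 + √256229)*(-99823 + (-29 - 112)²) = (-82297 + √256229)*(-99823 + (-141)²) = (-82297 + √256229)*(-99823 + 19881) = (-82297 + √256229)*(-79942) = 6578986774 - 79942*√256229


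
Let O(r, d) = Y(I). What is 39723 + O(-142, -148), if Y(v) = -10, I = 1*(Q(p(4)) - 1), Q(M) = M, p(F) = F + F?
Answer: 39713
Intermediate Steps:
p(F) = 2*F
I = 7 (I = 1*(2*4 - 1) = 1*(8 - 1) = 1*7 = 7)
O(r, d) = -10
39723 + O(-142, -148) = 39723 - 10 = 39713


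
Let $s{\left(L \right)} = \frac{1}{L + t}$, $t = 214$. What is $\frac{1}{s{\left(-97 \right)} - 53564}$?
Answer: $- \frac{117}{6266987} \approx -1.8669 \cdot 10^{-5}$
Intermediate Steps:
$s{\left(L \right)} = \frac{1}{214 + L}$ ($s{\left(L \right)} = \frac{1}{L + 214} = \frac{1}{214 + L}$)
$\frac{1}{s{\left(-97 \right)} - 53564} = \frac{1}{\frac{1}{214 - 97} - 53564} = \frac{1}{\frac{1}{117} - 53564} = \frac{1}{- \frac{6266987}{117}} = - \frac{117}{6266987}$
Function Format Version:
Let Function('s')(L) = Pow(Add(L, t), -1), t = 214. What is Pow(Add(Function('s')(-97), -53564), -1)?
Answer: Rational(-117, 6266987) ≈ -1.8669e-5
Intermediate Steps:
Function('s')(L) = Pow(Add(214, L), -1) (Function('s')(L) = Pow(Add(L, 214), -1) = Pow(Add(214, L), -1))
Pow(Add(Function('s')(-97), -53564), -1) = Pow(Add(Pow(Add(214, -97), -1), -53564), -1) = Pow(Add(Pow(117, -1), -53564), -1) = Pow(Add(Rational(1, 117), -53564), -1) = Pow(Rational(-6266987, 117), -1) = Rational(-117, 6266987)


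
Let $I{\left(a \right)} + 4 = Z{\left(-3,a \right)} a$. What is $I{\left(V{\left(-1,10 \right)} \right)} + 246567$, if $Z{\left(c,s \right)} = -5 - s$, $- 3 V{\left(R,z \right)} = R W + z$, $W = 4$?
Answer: $246569$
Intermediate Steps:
$V{\left(R,z \right)} = - \frac{4 R}{3} - \frac{z}{3}$ ($V{\left(R,z \right)} = - \frac{R 4 + z}{3} = - \frac{4 R + z}{3} = - \frac{z + 4 R}{3} = - \frac{4 R}{3} - \frac{z}{3}$)
$I{\left(a \right)} = -4 + a \left(-5 - a\right)$ ($I{\left(a \right)} = -4 + \left(-5 - a\right) a = -4 + a \left(-5 - a\right)$)
$I{\left(V{\left(-1,10 \right)} \right)} + 246567 = \left(-4 - \left(\left(- \frac{4}{3}\right) \left(-1\right) - \frac{10}{3}\right) \left(5 - 2\right)\right) + 246567 = \left(-4 - \left(\frac{4}{3} - \frac{10}{3}\right) \left(5 + \left(\frac{4}{3} - \frac{10}{3}\right)\right)\right) + 246567 = \left(-4 - - 2 \left(5 - 2\right)\right) + 246567 = \left(-4 - \left(-2\right) 3\right) + 246567 = \left(-4 + 6\right) + 246567 = 2 + 246567 = 246569$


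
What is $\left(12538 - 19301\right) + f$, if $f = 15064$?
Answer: $8301$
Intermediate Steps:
$\left(12538 - 19301\right) + f = \left(12538 - 19301\right) + 15064 = -6763 + 15064 = 8301$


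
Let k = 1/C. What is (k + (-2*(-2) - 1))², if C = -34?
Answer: 10201/1156 ≈ 8.8244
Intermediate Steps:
k = -1/34 (k = 1/(-34) = -1/34 ≈ -0.029412)
(k + (-2*(-2) - 1))² = (-1/34 + (-2*(-2) - 1))² = (-1/34 + (4 - 1))² = (-1/34 + 3)² = (101/34)² = 10201/1156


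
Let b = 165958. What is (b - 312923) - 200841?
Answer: -347806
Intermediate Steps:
(b - 312923) - 200841 = (165958 - 312923) - 200841 = -146965 - 200841 = -347806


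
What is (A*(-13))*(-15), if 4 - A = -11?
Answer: 2925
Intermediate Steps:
A = 15 (A = 4 - 1*(-11) = 4 + 11 = 15)
(A*(-13))*(-15) = (15*(-13))*(-15) = -195*(-15) = 2925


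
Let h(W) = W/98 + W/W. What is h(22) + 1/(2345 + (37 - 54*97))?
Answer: 24473/19992 ≈ 1.2241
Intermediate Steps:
h(W) = 1 + W/98 (h(W) = W*(1/98) + 1 = W/98 + 1 = 1 + W/98)
h(22) + 1/(2345 + (37 - 54*97)) = (1 + (1/98)*22) + 1/(2345 + (37 - 54*97)) = (1 + 11/49) + 1/(2345 + (37 - 5238)) = 60/49 + 1/(2345 - 5201) = 60/49 + 1/(-2856) = 60/49 - 1/2856 = 24473/19992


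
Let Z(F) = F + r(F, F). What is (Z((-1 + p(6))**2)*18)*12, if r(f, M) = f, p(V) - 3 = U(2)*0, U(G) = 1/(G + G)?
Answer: 1728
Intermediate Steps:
U(G) = 1/(2*G)
p(V) = 3 (p(V) = 3 + ((1/2)/2)*0 = 3 + ((1/2)*(1/2))*0 = 3 + (1/4)*0 = 3 + 0 = 3)
Z(F) = 2*F (Z(F) = F + F = 2*F)
(Z((-1 + p(6))**2)*18)*12 = ((2*(-1 + 3)**2)*18)*12 = ((2*2**2)*18)*12 = ((2*4)*18)*12 = (8*18)*12 = 144*12 = 1728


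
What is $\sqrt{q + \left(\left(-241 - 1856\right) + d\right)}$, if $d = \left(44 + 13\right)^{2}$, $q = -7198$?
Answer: $i \sqrt{6046} \approx 77.756 i$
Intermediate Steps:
$d = 3249$ ($d = 57^{2} = 3249$)
$\sqrt{q + \left(\left(-241 - 1856\right) + d\right)} = \sqrt{-7198 + \left(\left(-241 - 1856\right) + 3249\right)} = \sqrt{-7198 + \left(-2097 + 3249\right)} = \sqrt{-7198 + 1152} = \sqrt{-6046} = i \sqrt{6046}$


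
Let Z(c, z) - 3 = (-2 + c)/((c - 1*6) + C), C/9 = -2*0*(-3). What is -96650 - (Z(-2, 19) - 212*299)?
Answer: -66531/2 ≈ -33266.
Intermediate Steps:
C = 0 (C = 9*(-2*0*(-3)) = 9*(0*(-3)) = 9*0 = 0)
Z(c, z) = 3 + (-2 + c)/(-6 + c) (Z(c, z) = 3 + (-2 + c)/((c - 1*6) + 0) = 3 + (-2 + c)/((c - 6) + 0) = 3 + (-2 + c)/((-6 + c) + 0) = 3 + (-2 + c)/(-6 + c))
-96650 - (Z(-2, 19) - 212*299) = -96650 - (4*(-5 - 2)/(-6 - 2) - 212*299) = -96650 - (4*(-7)/(-8) - 63388) = -96650 - (4*(-⅛)*(-7) - 63388) = -96650 - (7/2 - 63388) = -96650 - 1*(-126769/2) = -96650 + 126769/2 = -66531/2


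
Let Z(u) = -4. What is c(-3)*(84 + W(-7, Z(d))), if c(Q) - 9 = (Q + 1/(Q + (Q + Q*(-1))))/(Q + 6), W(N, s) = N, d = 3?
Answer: 5467/9 ≈ 607.44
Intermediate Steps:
c(Q) = 9 + (Q + 1/Q)/(6 + Q) (c(Q) = 9 + (Q + 1/(Q + (Q + Q*(-1))))/(Q + 6) = 9 + (Q + 1/(Q + (Q - Q)))/(6 + Q) = 9 + (Q + 1/(Q + 0))/(6 + Q) = 9 + (Q + 1/Q)/(6 + Q))
c(-3)*(84 + W(-7, Z(d))) = ((1 + 10*(-3)² + 54*(-3))/((-3)*(6 - 3)))*(84 - 7) = -⅓*(1 + 10*9 - 162)/3*77 = -⅓*⅓*(1 + 90 - 162)*77 = -⅓*⅓*(-71)*77 = (71/9)*77 = 5467/9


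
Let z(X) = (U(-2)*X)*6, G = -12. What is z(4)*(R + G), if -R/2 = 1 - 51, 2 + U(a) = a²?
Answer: 4224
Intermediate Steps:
U(a) = -2 + a²
z(X) = 12*X (z(X) = ((-2 + (-2)²)*X)*6 = ((-2 + 4)*X)*6 = (2*X)*6 = 12*X)
R = 100 (R = -2*(1 - 51) = -2*(-50) = 100)
z(4)*(R + G) = (12*4)*(100 - 12) = 48*88 = 4224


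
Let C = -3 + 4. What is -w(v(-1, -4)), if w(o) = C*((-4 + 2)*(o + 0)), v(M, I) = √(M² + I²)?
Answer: 2*√17 ≈ 8.2462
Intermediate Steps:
v(M, I) = √(I² + M²)
C = 1
w(o) = -2*o (w(o) = 1*((-4 + 2)*(o + 0)) = 1*(-2*o) = -2*o)
-w(v(-1, -4)) = -(-2)*√((-4)² + (-1)²) = -(-2)*√(16 + 1) = -(-2)*√17 = 2*√17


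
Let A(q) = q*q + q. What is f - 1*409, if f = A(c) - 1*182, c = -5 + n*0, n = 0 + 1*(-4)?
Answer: -571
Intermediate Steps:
n = -4 (n = 0 - 4 = -4)
c = -5 (c = -5 - 4*0 = -5 + 0 = -5)
A(q) = q + q² (A(q) = q² + q = q + q²)
f = -162 (f = -5*(1 - 5) - 1*182 = -5*(-4) - 182 = 20 - 182 = -162)
f - 1*409 = -162 - 1*409 = -162 - 409 = -571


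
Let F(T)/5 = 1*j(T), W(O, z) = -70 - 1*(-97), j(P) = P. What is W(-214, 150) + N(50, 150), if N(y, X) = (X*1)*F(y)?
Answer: 37527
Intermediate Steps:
W(O, z) = 27 (W(O, z) = -70 + 97 = 27)
F(T) = 5*T (F(T) = 5*(1*T) = 5*T)
N(y, X) = 5*X*y (N(y, X) = (X*1)*(5*y) = X*(5*y) = 5*X*y)
W(-214, 150) + N(50, 150) = 27 + 5*150*50 = 27 + 37500 = 37527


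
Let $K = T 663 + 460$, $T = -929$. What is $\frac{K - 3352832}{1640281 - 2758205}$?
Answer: $\frac{3968299}{1117924} \approx 3.5497$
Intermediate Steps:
$K = -615467$ ($K = \left(-929\right) 663 + 460 = -615927 + 460 = -615467$)
$\frac{K - 3352832}{1640281 - 2758205} = \frac{-615467 - 3352832}{1640281 - 2758205} = - \frac{3968299}{-1117924} = \left(-3968299\right) \left(- \frac{1}{1117924}\right) = \frac{3968299}{1117924}$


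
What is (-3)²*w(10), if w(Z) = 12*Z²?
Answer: 10800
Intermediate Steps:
(-3)²*w(10) = (-3)²*(12*10²) = 9*(12*100) = 9*1200 = 10800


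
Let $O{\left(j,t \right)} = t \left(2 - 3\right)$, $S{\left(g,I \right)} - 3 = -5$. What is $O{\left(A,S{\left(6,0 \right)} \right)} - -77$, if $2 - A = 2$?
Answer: $79$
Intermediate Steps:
$A = 0$ ($A = 2 - 2 = 0$)
$S{\left(g,I \right)} = -2$ ($S{\left(g,I \right)} = 3 - 5 = -2$)
$O{\left(j,t \right)} = - t$ ($O{\left(j,t \right)} = t \left(-1\right) = - t$)
$O{\left(A,S{\left(6,0 \right)} \right)} - -77 = \left(-1\right) \left(-2\right) - -77 = 2 + 77 = 79$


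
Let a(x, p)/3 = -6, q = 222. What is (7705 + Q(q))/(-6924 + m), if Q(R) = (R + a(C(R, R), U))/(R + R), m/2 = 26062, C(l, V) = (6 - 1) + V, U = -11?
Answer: 142551/836200 ≈ 0.17047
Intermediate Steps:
C(l, V) = 5 + V
a(x, p) = -18 (a(x, p) = 3*(-6) = -18)
m = 52124 (m = 2*26062 = 52124)
Q(R) = (-18 + R)/(2*R) (Q(R) = (R - 18)/(R + R) = (-18 + R)/((2*R)) = (-18 + R)*(1/(2*R)) = (-18 + R)/(2*R))
(7705 + Q(q))/(-6924 + m) = (7705 + (½)*(-18 + 222)/222)/(-6924 + 52124) = (7705 + (½)*(1/222)*204)/45200 = (7705 + 17/37)*(1/45200) = (285102/37)*(1/45200) = 142551/836200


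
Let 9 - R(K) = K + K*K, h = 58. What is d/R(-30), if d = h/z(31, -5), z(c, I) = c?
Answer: -58/26691 ≈ -0.0021730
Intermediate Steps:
R(K) = 9 - K - K² (R(K) = 9 - (K + K*K) = 9 - (K + K²) = 9 + (-K - K²) = 9 - K - K²)
d = 58/31 ≈ 1.8710
d/R(-30) = 58/(31*(9 - 1*(-30) - 1*(-30)²)) = 58/(31*(9 + 30 - 1*900)) = 58/(31*(9 + 30 - 900)) = (58/31)/(-861) = (58/31)*(-1/861) = -58/26691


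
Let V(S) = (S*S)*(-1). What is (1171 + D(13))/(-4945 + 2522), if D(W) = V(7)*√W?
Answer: -1171/2423 + 49*√13/2423 ≈ -0.41037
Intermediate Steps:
V(S) = -S² (V(S) = S²*(-1) = -S²)
D(W) = -49*√W (D(W) = (-1*7²)*√W = (-1*49)*√W = -49*√W)
(1171 + D(13))/(-4945 + 2522) = (1171 - 49*√13)/(-4945 + 2522) = (1171 - 49*√13)/(-2423) = (1171 - 49*√13)*(-1/2423) = -1171/2423 + 49*√13/2423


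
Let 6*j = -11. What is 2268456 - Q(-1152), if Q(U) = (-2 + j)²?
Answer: 81663887/36 ≈ 2.2684e+6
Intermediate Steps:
j = -11/6 (j = (⅙)*(-11) = -11/6 ≈ -1.8333)
Q(U) = 529/36 (Q(U) = (-2 - 11/6)² = (-23/6)² = 529/36)
2268456 - Q(-1152) = 2268456 - 1*529/36 = 2268456 - 529/36 = 81663887/36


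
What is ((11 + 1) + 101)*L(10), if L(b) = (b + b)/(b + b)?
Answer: 113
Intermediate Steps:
L(b) = 1 (L(b) = (2*b)/((2*b)) = (2*b)*(1/(2*b)) = 1)
((11 + 1) + 101)*L(10) = ((11 + 1) + 101)*1 = (12 + 101)*1 = 113*1 = 113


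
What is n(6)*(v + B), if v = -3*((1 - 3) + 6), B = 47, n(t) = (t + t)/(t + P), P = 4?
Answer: 42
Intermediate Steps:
n(t) = 2*t/(4 + t) (n(t) = (t + t)/(t + 4) = (2*t)/(4 + t) = 2*t/(4 + t))
v = -12 (v = -3*(-2 + 6) = -3*4 = -12)
n(6)*(v + B) = (2*6/(4 + 6))*(-12 + 47) = (2*6/10)*35 = (2*6*(⅒))*35 = (6/5)*35 = 42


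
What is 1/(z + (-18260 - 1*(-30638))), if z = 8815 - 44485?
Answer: -1/23292 ≈ -4.2933e-5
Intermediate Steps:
z = -35670
1/(z + (-18260 - 1*(-30638))) = 1/(-35670 + (-18260 - 1*(-30638))) = 1/(-35670 + (-18260 + 30638)) = 1/(-35670 + 12378) = 1/(-23292) = -1/23292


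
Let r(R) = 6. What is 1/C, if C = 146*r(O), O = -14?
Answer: 1/876 ≈ 0.0011416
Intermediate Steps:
C = 876 (C = 146*6 = 876)
1/C = 1/876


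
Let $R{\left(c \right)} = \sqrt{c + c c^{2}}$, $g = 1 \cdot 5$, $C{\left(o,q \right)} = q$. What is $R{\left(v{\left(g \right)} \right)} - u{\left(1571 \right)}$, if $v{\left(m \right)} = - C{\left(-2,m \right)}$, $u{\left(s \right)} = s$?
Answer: $-1571 + i \sqrt{130} \approx -1571.0 + 11.402 i$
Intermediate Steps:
$g = 5$
$v{\left(m \right)} = - m$
$R{\left(c \right)} = \sqrt{c + c^{3}}$
$R{\left(v{\left(g \right)} \right)} - u{\left(1571 \right)} = \sqrt{\left(-1\right) 5 + \left(\left(-1\right) 5\right)^{3}} - 1571 = \sqrt{-5 + \left(-5\right)^{3}} - 1571 = \sqrt{-5 - 125} - 1571 = \sqrt{-130} - 1571 = i \sqrt{130} - 1571 = -1571 + i \sqrt{130}$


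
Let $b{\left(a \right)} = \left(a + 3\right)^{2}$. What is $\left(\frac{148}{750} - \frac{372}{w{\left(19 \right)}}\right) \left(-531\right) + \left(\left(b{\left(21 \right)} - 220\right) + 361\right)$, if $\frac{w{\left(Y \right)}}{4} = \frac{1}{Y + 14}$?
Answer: $\frac{203781402}{125} \approx 1.6303 \cdot 10^{6}$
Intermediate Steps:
$w{\left(Y \right)} = \frac{4}{14 + Y}$ ($w{\left(Y \right)} = \frac{4}{Y + 14} = \frac{4}{14 + Y}$)
$b{\left(a \right)} = \left(3 + a\right)^{2}$
$\left(\frac{148}{750} - \frac{372}{w{\left(19 \right)}}\right) \left(-531\right) + \left(\left(b{\left(21 \right)} - 220\right) + 361\right) = \left(\frac{148}{750} - \frac{372}{4 \frac{1}{14 + 19}}\right) \left(-531\right) - \left(-141 - \left(3 + 21\right)^{2}\right) = \left(148 \cdot \frac{1}{750} - \frac{372}{4 \cdot \frac{1}{33}}\right) \left(-531\right) + \left(\left(24^{2} - 220\right) + 361\right) = \left(\frac{74}{375} - \frac{372}{4 \cdot \frac{1}{33}}\right) \left(-531\right) + \left(\left(576 - 220\right) + 361\right) = \left(\frac{74}{375} - \frac{372}{\frac{4}{33}}\right) \left(-531\right) + \left(356 + 361\right) = \left(\frac{74}{375} - 3069\right) \left(-531\right) + 717 = \left(- \frac{1150801}{375}\right) \left(-531\right) + 717 = \frac{203691777}{125} + 717 = \frac{203781402}{125}$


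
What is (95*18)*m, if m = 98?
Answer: 167580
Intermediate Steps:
(95*18)*m = (95*18)*98 = 1710*98 = 167580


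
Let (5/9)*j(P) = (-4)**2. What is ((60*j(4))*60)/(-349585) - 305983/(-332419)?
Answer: 14500373027/23241739223 ≈ 0.62389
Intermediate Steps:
j(P) = 144/5 (j(P) = (9/5)*(-4)**2 = (9/5)*16 = 144/5)
((60*j(4))*60)/(-349585) - 305983/(-332419) = ((60*(144/5))*60)/(-349585) - 305983/(-332419) = (1728*60)*(-1/349585) - 305983*(-1/332419) = 103680*(-1/349585) + 305983/332419 = -20736/69917 + 305983/332419 = 14500373027/23241739223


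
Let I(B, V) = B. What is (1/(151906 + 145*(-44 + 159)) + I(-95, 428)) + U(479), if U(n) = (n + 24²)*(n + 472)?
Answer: 169122145011/168581 ≈ 1.0032e+6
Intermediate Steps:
U(n) = (472 + n)*(576 + n) (U(n) = (n + 576)*(472 + n) = (576 + n)*(472 + n) = (472 + n)*(576 + n))
(1/(151906 + 145*(-44 + 159)) + I(-95, 428)) + U(479) = (1/(151906 + 145*(-44 + 159)) - 95) + (271872 + 479² + 1048*479) = (1/(151906 + 145*115) - 95) + (271872 + 229441 + 501992) = (1/(151906 + 16675) - 95) + 1003305 = (1/168581 - 95) + 1003305 = -16015194/168581 + 1003305 = 169122145011/168581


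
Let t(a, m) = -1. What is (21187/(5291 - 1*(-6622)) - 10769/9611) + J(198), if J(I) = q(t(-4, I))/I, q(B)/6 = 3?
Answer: 85745873/114495843 ≈ 0.74890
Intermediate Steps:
q(B) = 18 (q(B) = 6*3 = 18)
J(I) = 18/I
(21187/(5291 - 1*(-6622)) - 10769/9611) + J(198) = (21187/(5291 - 1*(-6622)) - 10769/9611) + 18/198 = (21187/(5291 + 6622) - 10769*1/9611) + 18*(1/198) = (21187/11913 - 10769/9611) + 1/11 = 75337160/114495843 + 1/11 = 85745873/114495843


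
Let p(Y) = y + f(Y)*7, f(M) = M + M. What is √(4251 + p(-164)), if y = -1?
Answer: √1954 ≈ 44.204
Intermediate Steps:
f(M) = 2*M
p(Y) = -1 + 14*Y (p(Y) = -1 + (2*Y)*7 = -1 + 14*Y)
√(4251 + p(-164)) = √(4251 + (-1 + 14*(-164))) = √(4251 + (-1 - 2296)) = √(4251 - 2297) = √1954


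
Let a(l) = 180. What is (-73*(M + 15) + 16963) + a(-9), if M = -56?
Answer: 20136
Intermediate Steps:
(-73*(M + 15) + 16963) + a(-9) = (-73*(-56 + 15) + 16963) + 180 = (-73*(-41) + 16963) + 180 = (2993 + 16963) + 180 = 19956 + 180 = 20136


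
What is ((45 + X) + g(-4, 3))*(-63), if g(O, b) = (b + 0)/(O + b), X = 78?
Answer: -7560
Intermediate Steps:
g(O, b) = b/(O + b)
((45 + X) + g(-4, 3))*(-63) = ((45 + 78) + 3/(-4 + 3))*(-63) = (123 + 3/(-1))*(-63) = (123 + 3*(-1))*(-63) = (123 - 3)*(-63) = 120*(-63) = -7560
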